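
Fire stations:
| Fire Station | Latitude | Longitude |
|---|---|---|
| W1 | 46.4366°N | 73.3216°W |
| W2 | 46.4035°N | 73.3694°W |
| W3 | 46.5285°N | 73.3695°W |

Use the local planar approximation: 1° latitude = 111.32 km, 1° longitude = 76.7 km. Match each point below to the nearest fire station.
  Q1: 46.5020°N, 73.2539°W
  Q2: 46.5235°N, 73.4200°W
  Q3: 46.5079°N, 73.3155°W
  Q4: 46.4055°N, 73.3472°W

Q1 at 46.5020°N, 73.2539°W:
  W1: √((-0.0654·111.32)² + (-0.0677·76.7)²) = √(53.003176 + 26.962991) = 8.9424 km
  W2: √((-0.0985·111.32)² + (-0.1155·76.7)²) = √(120.231664 + 78.479223) = 14.0965 km
  W3: √((0.0265·111.32)² + (-0.1156·76.7)²) = √(8.702382 + 78.615177) = 9.3444 km
  → nearest: W1 (8.9424 km)
Q2 at 46.5235°N, 73.4200°W:
  W1: √((-0.0869·111.32)² + (0.0984·76.7)²) = √(93.580626 + 56.961435) = 12.2696 km
  W2: √((-0.1200·111.32)² + (0.0506·76.7)²) = √(178.446851 + 15.062316) = 13.9108 km
  W3: √((0.0050·111.32)² + (0.0505·76.7)²) = √(0.309804 + 15.002840) = 3.9131 km
  → nearest: W3 (3.9131 km)
Q3 at 46.5079°N, 73.3155°W:
  W1: √((-0.0713·111.32)² + (-0.0061·76.7)²) = √(62.997810 + 0.218902) = 7.9509 km
  W2: √((-0.1044·111.32)² + (-0.0539·76.7)²) = √(135.066421 + 17.091031) = 12.3352 km
  W3: √((0.0206·111.32)² + (-0.0540·76.7)²) = √(5.258730 + 17.154507) = 4.7343 km
  → nearest: W3 (4.7343 km)
Q4 at 46.4055°N, 73.3472°W:
  W1: √((0.0311·111.32)² + (0.0256·76.7)²) = √(11.985804 + 3.855411) = 3.9801 km
  W2: √((-0.0020·111.32)² + (-0.0222·76.7)²) = √(0.049569 + 2.899324) = 1.7172 km
  W3: √((0.1230·111.32)² + (-0.0223·76.7)²) = √(187.480722 + 2.925502) = 13.7988 km
  → nearest: W2 (1.7172 km)

Q1→W1; Q2→W3; Q3→W3; Q4→W2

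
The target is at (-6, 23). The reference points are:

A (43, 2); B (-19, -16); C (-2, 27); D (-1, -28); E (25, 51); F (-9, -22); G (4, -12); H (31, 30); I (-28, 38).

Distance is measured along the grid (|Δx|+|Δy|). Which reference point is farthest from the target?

A

Distances from (-6, 23):
A: 70
B: 52
C: 8
D: 56
E: 59
F: 48
G: 45
H: 44
I: 37
Maximum: A at 70.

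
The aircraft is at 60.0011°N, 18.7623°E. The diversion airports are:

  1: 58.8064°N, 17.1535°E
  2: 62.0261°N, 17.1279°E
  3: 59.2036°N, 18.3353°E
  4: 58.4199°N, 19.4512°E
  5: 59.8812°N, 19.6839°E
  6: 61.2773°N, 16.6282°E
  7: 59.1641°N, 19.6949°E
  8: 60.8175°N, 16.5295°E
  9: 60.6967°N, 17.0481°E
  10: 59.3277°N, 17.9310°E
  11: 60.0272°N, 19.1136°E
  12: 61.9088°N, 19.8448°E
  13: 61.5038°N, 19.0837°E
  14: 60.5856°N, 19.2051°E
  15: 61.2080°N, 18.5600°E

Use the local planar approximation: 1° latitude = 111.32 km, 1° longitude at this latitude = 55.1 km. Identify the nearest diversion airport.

Distances from 60.0011°N, 18.7623°E:
1: 159.8290 km
2: 242.7458 km
3: 91.8424 km
4: 180.0655 km
5: 52.5050 km
6: 184.4182 km
7: 106.4054 km
8: 152.9548 km
9: 122.1365 km
10: 87.8493 km
11: 19.5735 km
12: 220.5824 km
13: 168.2153 km
14: 69.4905 km
15: 134.8137 km
Minimum: 11 at 19.5735 km.

11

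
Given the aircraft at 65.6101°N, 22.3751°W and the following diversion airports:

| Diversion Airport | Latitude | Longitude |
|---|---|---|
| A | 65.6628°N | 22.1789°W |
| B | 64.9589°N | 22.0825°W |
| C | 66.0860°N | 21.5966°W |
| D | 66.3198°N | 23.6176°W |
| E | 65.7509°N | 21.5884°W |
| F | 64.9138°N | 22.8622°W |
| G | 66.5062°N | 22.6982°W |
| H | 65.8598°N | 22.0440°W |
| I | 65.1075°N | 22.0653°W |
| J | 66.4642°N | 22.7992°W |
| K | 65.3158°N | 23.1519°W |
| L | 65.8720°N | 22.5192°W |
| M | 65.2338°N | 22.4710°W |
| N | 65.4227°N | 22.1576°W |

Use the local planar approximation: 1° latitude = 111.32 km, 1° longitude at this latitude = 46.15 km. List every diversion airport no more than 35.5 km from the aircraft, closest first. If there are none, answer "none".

Distances from 65.6101°N, 22.3751°W:
A: √((0.0527·111.32)² + (0.1962·46.15)²) = √(34.416573 + 81.986324) = 10.7890 km
B: √((-0.6512·111.32)² + (0.2926·46.15)²) = √(5255.029751 + 182.344242) = 73.7386 km
C: √((0.4759·111.32)² + (0.7785·46.15)²) = √(2806.582448 + 1290.805016) = 64.0108 km
D: √((0.7097·111.32)² + (-1.2425·46.15)²) = √(6241.601046 + 3288.033287) = 97.6198 km
E: √((0.1408·111.32)² + (0.7867·46.15)²) = √(245.669762 + 1318.140522) = 39.5450 km
F: √((-0.6963·111.32)² + (-0.4871·46.15)²) = √(6008.128127 + 505.335339) = 80.7060 km
G: √((0.8961·111.32)² + (-0.3231·46.15)²) = √(9950.830989 + 222.339859) = 100.8621 km
H: √((0.2497·111.32)² + (0.3311·46.15)²) = √(772.651194 + 233.486498) = 31.7197 km
I: √((-0.5026·111.32)² + (0.3098·46.15)²) = √(3130.338941 + 204.411929) = 57.7473 km
J: √((0.8541·111.32)² + (-0.4241·46.15)²) = √(9039.904428 + 383.071600) = 97.0720 km
K: √((-0.2943·111.32)² + (-0.7768·46.15)²) = √(1073.314310 + 1285.173744) = 48.5643 km
L: √((0.2619·111.32)² + (-0.1441·46.15)²) = √(849.996999 + 44.225360) = 29.9036 km
M: √((-0.3763·111.32)² + (-0.0959·46.15)²) = √(1754.748307 + 19.587573) = 42.1229 km
N: √((-0.1874·111.32)² + (0.2175·46.15)²) = √(435.196675 + 100.753916) = 23.1506 km
Threshold 35.5 km: A (10.7890 km), N (23.1506 km), L (29.9036 km), H (31.7197 km) are within range.

A, N, L, H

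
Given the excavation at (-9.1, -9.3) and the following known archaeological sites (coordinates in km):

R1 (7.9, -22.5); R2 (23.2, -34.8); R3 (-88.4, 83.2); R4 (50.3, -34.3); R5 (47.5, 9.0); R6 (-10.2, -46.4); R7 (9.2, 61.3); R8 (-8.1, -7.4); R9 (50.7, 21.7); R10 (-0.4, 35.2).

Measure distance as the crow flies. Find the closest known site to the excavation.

Distances from (-9.1, -9.3):
R1: √((17.0)² + (-13.2)²) = √(289.000 + 174.240) = 21.5 km
R2: √((32.3)² + (-25.5)²) = √(1043.290 + 650.250) = 41.2 km
R3: √((-79.3)² + (92.5)²) = √(6288.490 + 8556.250) = 121.8 km
R4: √((59.4)² + (-25.0)²) = √(3528.360 + 625.000) = 64.4 km
R5: √((56.6)² + (18.3)²) = √(3203.560 + 334.890) = 59.5 km
R6: √((-1.1)² + (-37.1)²) = √(1.210 + 1376.410) = 37.1 km
R7: √((18.3)² + (70.6)²) = √(334.890 + 4984.360) = 72.9 km
R8: √((1.0)² + (1.9)²) = √(1.000 + 3.610) = 2.1 km
R9: √((59.8)² + (31.0)²) = √(3576.040 + 961.000) = 67.4 km
R10: √((8.7)² + (44.5)²) = √(75.690 + 1980.250) = 45.3 km
Minimum: R8 at 2.1 km.

R8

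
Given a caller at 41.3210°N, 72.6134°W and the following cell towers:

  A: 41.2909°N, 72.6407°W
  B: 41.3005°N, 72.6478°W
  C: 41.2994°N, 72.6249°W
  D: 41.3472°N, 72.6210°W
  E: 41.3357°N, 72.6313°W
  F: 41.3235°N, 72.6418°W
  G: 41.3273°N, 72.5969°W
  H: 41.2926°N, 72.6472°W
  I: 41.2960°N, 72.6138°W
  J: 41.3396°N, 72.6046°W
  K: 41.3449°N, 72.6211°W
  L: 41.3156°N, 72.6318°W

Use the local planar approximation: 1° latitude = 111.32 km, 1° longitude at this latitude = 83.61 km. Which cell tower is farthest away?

Distances from 41.3210°N, 72.6134°W:
A: 4.0543 km
B: 3.6715 km
C: 2.5896 km
D: 2.9850 km
E: 2.2176 km
F: 2.3908 km
G: 1.5476 km
H: 4.2404 km
I: 2.7832 km
J: 2.1974 km
K: 2.7373 km
L: 1.6517 km
Maximum: H at 4.2404 km.

H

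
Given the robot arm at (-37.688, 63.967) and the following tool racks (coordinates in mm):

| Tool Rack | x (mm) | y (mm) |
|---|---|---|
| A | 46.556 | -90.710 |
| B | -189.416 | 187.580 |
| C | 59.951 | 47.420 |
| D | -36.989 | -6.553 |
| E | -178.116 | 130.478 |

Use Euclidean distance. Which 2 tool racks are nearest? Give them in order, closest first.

D, C

Distances from (-37.688, 63.967):
A: √((84.244)² + (-154.677)²) = √(7097.05154 + 23924.97433) = 176.131 mm
B: √((-151.728)² + (123.613)²) = √(23021.38598 + 15280.17377) = 195.708 mm
C: √((97.639)² + (-16.547)²) = √(9533.37432 + 273.80321) = 99.031 mm
D: √((0.699)² + (-70.520)²) = √(0.48860 + 4973.07040) = 70.523 mm
E: √((-140.428)² + (66.511)²) = √(19720.02318 + 4423.71312) = 155.383 mm
Sorted: D (70.523 mm) < C (99.031 mm) < E (155.383 mm) < A (176.131 mm) < …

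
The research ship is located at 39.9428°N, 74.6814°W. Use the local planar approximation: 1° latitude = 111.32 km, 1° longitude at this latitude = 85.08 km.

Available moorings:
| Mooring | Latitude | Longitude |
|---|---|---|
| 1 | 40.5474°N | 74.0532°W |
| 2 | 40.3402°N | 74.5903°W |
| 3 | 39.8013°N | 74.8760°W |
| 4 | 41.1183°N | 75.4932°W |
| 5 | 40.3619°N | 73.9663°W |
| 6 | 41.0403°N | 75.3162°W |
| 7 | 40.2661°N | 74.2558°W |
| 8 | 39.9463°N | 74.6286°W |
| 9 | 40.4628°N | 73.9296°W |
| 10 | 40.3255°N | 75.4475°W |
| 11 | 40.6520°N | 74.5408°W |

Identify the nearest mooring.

8

Distances from 39.9428°N, 74.6814°W:
1: √((0.6046·111.32)² + (0.6282·85.08)²) = √(4529.838108 + 2856.609174) = 85.9444 km
2: √((0.3974·111.32)² + (0.0911·85.08)²) = √(1957.050899 + 60.074715) = 44.9124 km
3: √((-0.1415·111.32)² + (-0.1946·85.08)²) = √(248.118573 + 274.119944) = 22.8525 km
4: √((1.1755·111.32)² + (-0.8118·85.08)²) = √(17123.465466 + 4770.380888) = 147.9657 km
5: √((0.4191·111.32)² + (0.7151·85.08)²) = √(2176.615497 + 3701.591750) = 76.6695 km
6: √((1.0975·111.32)² + (-0.6348·85.08)²) = √(14926.412972 + 2916.948749) = 133.5790 km
7: √((0.3233·111.32)² + (0.4256·85.08)²) = √(1295.262537 + 1311.167576) = 51.0532 km
8: √((0.0035·111.32)² + (0.0528·85.08)²) = √(0.151804 + 20.180076) = 4.5091 km
9: √((0.5200·111.32)² + (0.7518·85.08)²) = √(3350.835305 + 4091.283790) = 86.2677 km
10: √((0.3827·111.32)² + (-0.7661·85.08)²) = √(1814.944377 + 4248.404764) = 77.8675 km
11: √((0.7092·111.32)² + (0.1406·85.08)²) = √(6232.809441 + 143.095377) = 79.8493 km
Minimum: 8 at 4.5091 km.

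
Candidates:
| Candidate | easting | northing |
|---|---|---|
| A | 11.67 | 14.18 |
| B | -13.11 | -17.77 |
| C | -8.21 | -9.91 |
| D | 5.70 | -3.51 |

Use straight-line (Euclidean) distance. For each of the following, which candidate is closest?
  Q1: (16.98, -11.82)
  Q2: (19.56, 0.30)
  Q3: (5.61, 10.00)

Q1→D; Q2→D; Q3→A

Q1 at (16.98, -11.82):
  A: 26.54
  B: 30.67
  C: 25.26
  D: 14.01
  → nearest: D (14.01)
Q2 at (19.56, 0.30):
  A: 15.97
  B: 37.33
  C: 29.59
  D: 14.37
  → nearest: D (14.37)
Q3 at (5.61, 10.00):
  A: 7.36
  B: 33.49
  C: 24.24
  D: 13.51
  → nearest: A (7.36)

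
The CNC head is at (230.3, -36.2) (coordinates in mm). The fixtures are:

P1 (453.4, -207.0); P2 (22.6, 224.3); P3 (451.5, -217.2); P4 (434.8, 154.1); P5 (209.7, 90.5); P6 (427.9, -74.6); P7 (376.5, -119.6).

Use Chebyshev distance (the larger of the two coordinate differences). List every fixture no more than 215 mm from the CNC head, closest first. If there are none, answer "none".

P5, P7, P6, P4

Distances from (230.3, -36.2):
P1: max(|223.1|, |-170.8|) = 223.1 mm
P2: max(|-207.7|, |260.5|) = 260.5 mm
P3: max(|221.2|, |-181.0|) = 221.2 mm
P4: max(|204.5|, |190.3|) = 204.5 mm
P5: max(|-20.6|, |126.7|) = 126.7 mm
P6: max(|197.6|, |-38.4|) = 197.6 mm
P7: max(|146.2|, |-83.4|) = 146.2 mm
Threshold 215 mm: P5 (126.7 mm), P7 (146.2 mm), P6 (197.6 mm), P4 (204.5 mm) are within range.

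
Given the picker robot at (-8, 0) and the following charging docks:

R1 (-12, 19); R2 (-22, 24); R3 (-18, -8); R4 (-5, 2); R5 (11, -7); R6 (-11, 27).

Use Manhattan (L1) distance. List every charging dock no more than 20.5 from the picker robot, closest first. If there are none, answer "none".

Distances from (-8, 0):
R1: 23
R2: 38
R3: 18
R4: 5
R5: 26
R6: 30
Threshold 20.5: R4 (5), R3 (18) are within range.

R4, R3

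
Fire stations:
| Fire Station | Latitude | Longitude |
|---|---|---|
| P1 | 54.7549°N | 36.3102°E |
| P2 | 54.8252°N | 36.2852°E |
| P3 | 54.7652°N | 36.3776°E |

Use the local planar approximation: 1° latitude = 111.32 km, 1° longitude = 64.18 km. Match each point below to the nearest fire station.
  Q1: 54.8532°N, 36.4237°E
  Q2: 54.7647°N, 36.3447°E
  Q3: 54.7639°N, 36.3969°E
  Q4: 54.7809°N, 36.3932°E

Q1 at 54.8532°N, 36.4237°E:
  P1: 13.1456 km
  P2: 9.4196 km
  P3: 10.2332 km
  → nearest: P2 (9.4196 km)
Q2 at 54.7647°N, 36.3447°E:
  P1: 2.4684 km
  P2: 7.7421 km
  P3: 2.1123 km
  → nearest: P3 (2.1123 km)
Q3 at 54.7639°N, 36.3969°E:
  P1: 5.6539 km
  P2: 9.8974 km
  P3: 1.2471 km
  → nearest: P3 (1.2471 km)
Q4 at 54.7809°N, 36.3932°E:
  P1: 6.0625 km
  P2: 8.5067 km
  P3: 2.0142 km
  → nearest: P3 (2.0142 km)

Q1→P2; Q2→P3; Q3→P3; Q4→P3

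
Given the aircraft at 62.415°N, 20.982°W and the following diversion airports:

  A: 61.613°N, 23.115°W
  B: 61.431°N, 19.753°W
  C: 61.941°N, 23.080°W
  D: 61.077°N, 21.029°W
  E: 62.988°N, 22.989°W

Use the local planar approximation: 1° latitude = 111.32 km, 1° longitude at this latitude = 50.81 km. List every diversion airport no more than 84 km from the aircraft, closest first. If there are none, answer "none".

none

Distances from 62.415°N, 20.982°W:
A: √((-0.802·111.32)² + (-2.133·50.81)²) = √(7970.67556 + 11745.73236) = 140.415 km
B: √((-0.984·111.32)² + (1.229·50.81)²) = √(11998.76623 + 3899.43922) = 126.088 km
C: √((-0.474·111.32)² + (-2.098·50.81)²) = √(2784.21699 + 11363.42782) = 118.944 km
D: √((-1.338·111.32)² + (-0.047·50.81)²) = √(22184.95858 + 5.70288) = 148.965 km
E: √((0.573·111.32)² + (-2.007·50.81)²) = √(4068.69972 + 10399.03727) = 120.282 km
Threshold 84 km: none within range.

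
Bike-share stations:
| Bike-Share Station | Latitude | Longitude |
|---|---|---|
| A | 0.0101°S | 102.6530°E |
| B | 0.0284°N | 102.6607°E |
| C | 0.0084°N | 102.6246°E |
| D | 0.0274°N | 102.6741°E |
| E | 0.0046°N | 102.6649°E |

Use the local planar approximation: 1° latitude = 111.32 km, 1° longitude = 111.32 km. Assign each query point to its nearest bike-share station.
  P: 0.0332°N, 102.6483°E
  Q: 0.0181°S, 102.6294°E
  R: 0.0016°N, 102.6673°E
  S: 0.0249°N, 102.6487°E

P at 0.0332°N, 102.6483°E:
  A: 4.8485 km
  B: 1.4802 km
  C: 3.8187 km
  D: 2.9437 km
  E: 3.6812 km
  → nearest: B (1.4802 km)
Q at 0.0181°S, 102.6294°E:
  A: 2.7740 km
  B: 6.2398 km
  C: 2.9980 km
  D: 7.1004 km
  E: 4.6907 km
  → nearest: A (2.7740 km)
R at 0.0016°N, 102.6673°E:
  A: 2.0568 km
  B: 3.0725 km
  C: 4.8133 km
  D: 2.9701 km
  E: 0.4277 km
  → nearest: E (0.4277 km)
S at 0.0249°N, 102.6487°E:
  A: 3.9255 km
  B: 1.3915 km
  C: 3.2513 km
  D: 2.8412 km
  E: 2.8912 km
  → nearest: B (1.3915 km)

P→B; Q→A; R→E; S→B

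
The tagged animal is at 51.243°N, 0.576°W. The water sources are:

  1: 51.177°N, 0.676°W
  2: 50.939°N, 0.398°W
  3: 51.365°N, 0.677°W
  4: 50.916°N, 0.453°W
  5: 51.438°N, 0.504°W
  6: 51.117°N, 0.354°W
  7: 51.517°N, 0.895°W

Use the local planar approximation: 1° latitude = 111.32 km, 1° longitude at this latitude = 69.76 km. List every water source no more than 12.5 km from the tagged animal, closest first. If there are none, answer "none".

Distances from 51.243°N, 0.576°W:
1: √((-0.066·111.32)² + (-0.100·69.76)²) = √(53.98017 + 48.66458) = 10.131 km
2: √((-0.304·111.32)² + (0.178·69.76)²) = √(1145.23223 + 154.18884) = 36.047 km
3: √((0.122·111.32)² + (-0.101·69.76)²) = √(184.44465 + 49.64273) = 15.300 km
4: √((-0.327·111.32)² + (0.123·69.76)²) = √(1325.07939 + 73.62464) = 37.399 km
5: √((0.195·111.32)² + (0.072·69.76)²) = √(471.21121 + 25.22772) = 22.281 km
6: √((-0.126·111.32)² + (0.222·69.76)²) = √(196.73765 + 239.83850) = 20.894 km
7: √((0.274·111.32)² + (-0.319·69.76)²) = √(930.35248 + 495.21559) = 37.757 km
Threshold 12.5 km: 1 (10.131 km) is within range.

1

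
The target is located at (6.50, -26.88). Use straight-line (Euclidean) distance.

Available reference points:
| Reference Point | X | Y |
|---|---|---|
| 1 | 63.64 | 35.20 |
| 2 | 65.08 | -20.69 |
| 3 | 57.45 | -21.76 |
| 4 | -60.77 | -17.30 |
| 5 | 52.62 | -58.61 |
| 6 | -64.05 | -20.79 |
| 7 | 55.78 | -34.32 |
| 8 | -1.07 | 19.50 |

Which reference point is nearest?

8

Distances from (6.50, -26.88):
1: √((57.14)² + (62.08)²) = √(3264.9796 + 3853.9264) = 84.37
2: √((58.58)² + (6.19)²) = √(3431.6164 + 38.3161) = 58.91
3: √((50.95)² + (5.12)²) = √(2595.9025 + 26.2144) = 51.21
4: √((-67.27)² + (9.58)²) = √(4525.2529 + 91.7764) = 67.95
5: √((46.12)² + (-31.73)²) = √(2127.0544 + 1006.7929) = 55.98
6: √((-70.55)² + (6.09)²) = √(4977.3025 + 37.0881) = 70.81
7: √((49.28)² + (-7.44)²) = √(2428.5184 + 55.3536) = 49.84
8: √((-7.57)² + (46.38)²) = √(57.3049 + 2151.1044) = 46.99
Minimum: 8 at 46.99.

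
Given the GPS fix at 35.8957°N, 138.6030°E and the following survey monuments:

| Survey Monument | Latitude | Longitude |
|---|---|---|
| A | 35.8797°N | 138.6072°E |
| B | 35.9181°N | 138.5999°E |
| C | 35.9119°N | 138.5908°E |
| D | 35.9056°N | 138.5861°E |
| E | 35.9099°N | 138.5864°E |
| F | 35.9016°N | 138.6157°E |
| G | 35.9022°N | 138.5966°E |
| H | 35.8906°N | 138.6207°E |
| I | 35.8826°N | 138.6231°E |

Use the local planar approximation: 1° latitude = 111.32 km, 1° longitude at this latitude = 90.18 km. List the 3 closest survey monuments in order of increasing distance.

Distances from 35.8957°N, 138.6030°E:
A: √((-0.0160·111.32)² + (0.0042·90.18)²) = √(3.172388 + 0.143456) = 1.8209 km
B: √((0.0224·111.32)² + (-0.0031·90.18)²) = √(6.217881 + 0.078153) = 2.5092 km
C: √((0.0162·111.32)² + (-0.0122·90.18)²) = √(3.252194 + 1.210431) = 2.1125 km
D: √((0.0099·111.32)² + (-0.0169·90.18)²) = √(1.214554 + 2.322704) = 1.8808 km
E: √((0.0142·111.32)² + (-0.0166·90.18)²) = √(2.498752 + 2.240973) = 2.1771 km
F: √((0.0059·111.32)² + (0.0127·90.18)²) = √(0.431370 + 1.311680) = 1.3202 km
G: √((0.0065·111.32)² + (-0.0064·90.18)²) = √(0.523568 + 0.333104) = 0.9256 km
H: √((-0.0051·111.32)² + (0.0177·90.18)²) = √(0.322320 + 2.547810) = 1.6941 km
I: √((-0.0131·111.32)² + (0.0201·90.18)²) = √(2.126616 + 3.285584) = 2.3264 km
Sorted: G (0.9256 km) < F (1.3202 km) < H (1.6941 km) < A (1.8209 km) < D (1.8808 km) < …

G, F, H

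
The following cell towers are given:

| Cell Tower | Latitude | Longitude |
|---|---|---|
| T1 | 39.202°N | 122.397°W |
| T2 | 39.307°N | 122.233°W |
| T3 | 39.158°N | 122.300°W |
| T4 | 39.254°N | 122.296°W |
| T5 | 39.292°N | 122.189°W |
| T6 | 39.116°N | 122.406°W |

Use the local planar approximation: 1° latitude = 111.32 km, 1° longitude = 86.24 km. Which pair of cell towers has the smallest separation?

T2 and T5

Pairwise distances:
T2–T5: 4.146 km
T2–T4: 8.020 km
T1–T6: 9.605 km
T1–T3: 9.694 km
T4–T5: 10.151 km
T3–T6: 10.268 km
T1–T4: 10.458 km
T3–T4: 10.692 km
T2–T3: 17.564 km
T3–T5: 17.724 km
T4–T6: 18.055 km
T1–T2: 18.348 km
T1–T5: 20.546 km
T2–T6: 25.974 km
T5–T6: 27.094 km
Closest pair: T2–T5 at 4.146 km.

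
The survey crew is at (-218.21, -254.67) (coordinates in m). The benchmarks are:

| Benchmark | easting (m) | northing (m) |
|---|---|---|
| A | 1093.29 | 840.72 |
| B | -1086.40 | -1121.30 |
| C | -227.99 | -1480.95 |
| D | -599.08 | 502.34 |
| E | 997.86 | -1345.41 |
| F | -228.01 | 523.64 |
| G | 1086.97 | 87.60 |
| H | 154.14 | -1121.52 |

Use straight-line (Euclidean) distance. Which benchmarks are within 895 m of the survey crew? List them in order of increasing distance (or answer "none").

Distances from (-218.21, -254.67):
A: √((1311.50)² + (1095.39)²) = √(1720032.2500 + 1199879.2521) = 1708.77 m
B: √((-868.19)² + (-866.63)²) = √(753753.8761 + 751047.5569) = 1226.70 m
C: √((-9.78)² + (-1226.28)²) = √(95.6484 + 1503762.6384) = 1226.32 m
D: √((-380.87)² + (757.01)²) = √(145061.9569 + 573064.1401) = 847.42 m
E: √((1216.07)² + (-1090.74)²) = √(1478826.2449 + 1189713.7476) = 1633.57 m
F: √((-9.80)² + (778.31)²) = √(96.0400 + 605766.4561) = 778.37 m
G: √((1305.18)² + (342.27)²) = √(1703494.8324 + 117148.7529) = 1349.31 m
H: √((372.35)² + (-866.85)²) = √(138644.5225 + 751428.9225) = 943.44 m
Threshold 895 m: F (778.37 m), D (847.42 m) are within range.

F, D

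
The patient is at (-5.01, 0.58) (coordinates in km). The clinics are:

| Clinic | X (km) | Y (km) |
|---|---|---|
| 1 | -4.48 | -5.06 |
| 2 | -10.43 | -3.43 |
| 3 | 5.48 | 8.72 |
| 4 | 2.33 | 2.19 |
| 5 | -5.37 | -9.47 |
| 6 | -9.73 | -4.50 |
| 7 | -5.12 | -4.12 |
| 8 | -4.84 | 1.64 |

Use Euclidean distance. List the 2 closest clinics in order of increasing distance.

Distances from (-5.01, 0.58):
1: √((0.53)² + (-5.64)²) = √(0.2809 + 31.8096) = 5.66 km
2: √((-5.42)² + (-4.01)²) = √(29.3764 + 16.0801) = 6.74 km
3: √((10.49)² + (8.14)²) = √(110.0401 + 66.2596) = 13.28 km
4: √((7.34)² + (1.61)²) = √(53.8756 + 2.5921) = 7.51 km
5: √((-0.36)² + (-10.05)²) = √(0.1296 + 101.0025) = 10.06 km
6: √((-4.72)² + (-5.08)²) = √(22.2784 + 25.8064) = 6.93 km
7: √((-0.11)² + (-4.70)²) = √(0.0121 + 22.0900) = 4.70 km
8: √((0.17)² + (1.06)²) = √(0.0289 + 1.1236) = 1.07 km
Sorted: 8 (1.07 km) < 7 (4.70 km) < 1 (5.66 km) < 2 (6.74 km) < …

8, 7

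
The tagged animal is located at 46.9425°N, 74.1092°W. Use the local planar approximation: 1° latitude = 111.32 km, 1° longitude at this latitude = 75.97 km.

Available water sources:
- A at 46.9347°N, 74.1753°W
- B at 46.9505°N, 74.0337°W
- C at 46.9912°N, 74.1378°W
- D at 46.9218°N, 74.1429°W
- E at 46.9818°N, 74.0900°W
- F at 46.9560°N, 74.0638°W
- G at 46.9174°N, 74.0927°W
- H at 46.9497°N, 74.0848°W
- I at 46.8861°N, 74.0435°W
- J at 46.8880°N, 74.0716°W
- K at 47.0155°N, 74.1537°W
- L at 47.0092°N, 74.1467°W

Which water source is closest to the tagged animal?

H

Distances from 46.9425°N, 74.1092°W:
A: √((-0.0078·111.32)² + (-0.0661·75.97)²) = √(0.753938 + 25.216637) = 5.0961 km
B: √((0.0080·111.32)² + (0.0755·75.97)²) = √(0.793097 + 32.898656) = 5.8045 km
C: √((0.0487·111.32)² + (-0.0286·75.97)²) = √(29.390320 + 4.720808) = 5.8405 km
D: √((-0.0207·111.32)² + (-0.0337·75.97)²) = √(5.309909 + 6.554568) = 3.4445 km
E: √((0.0393·111.32)² + (0.0192·75.97)²) = √(19.139540 + 2.127584) = 4.6116 km
F: √((0.0135·111.32)² + (0.0454·75.97)²) = √(2.258468 + 11.895863) = 3.7622 km
G: √((-0.0251·111.32)² + (0.0165·75.97)²) = √(7.807174 + 1.571275) = 3.0624 km
H: √((0.0072·111.32)² + (0.0244·75.97)²) = √(0.642409 + 3.436085) = 2.0195 km
I: √((-0.0564·111.32)² + (0.0657·75.97)²) = √(39.418909 + 24.912367) = 8.0207 km
J: √((-0.0545·111.32)² + (0.0376·75.97)²) = √(36.807761 + 8.159432) = 6.7058 km
K: √((0.0730·111.32)² + (-0.0445·75.97)²) = √(66.037727 + 11.428896) = 8.8015 km
L: √((0.0667·111.32)² + (-0.0375·75.97)²) = √(55.131278 + 8.116089) = 7.9528 km
Minimum: H at 2.0195 km.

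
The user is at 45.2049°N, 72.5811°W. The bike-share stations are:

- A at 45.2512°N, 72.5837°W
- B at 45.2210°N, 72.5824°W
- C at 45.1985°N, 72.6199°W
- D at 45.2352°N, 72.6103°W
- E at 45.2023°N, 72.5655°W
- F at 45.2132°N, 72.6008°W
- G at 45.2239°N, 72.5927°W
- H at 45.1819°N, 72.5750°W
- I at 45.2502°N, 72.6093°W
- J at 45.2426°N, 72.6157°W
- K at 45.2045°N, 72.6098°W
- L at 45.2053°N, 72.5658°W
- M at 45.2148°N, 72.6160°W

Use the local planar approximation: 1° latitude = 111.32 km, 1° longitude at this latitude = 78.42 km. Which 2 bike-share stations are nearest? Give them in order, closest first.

L, E

Distances from 45.2049°N, 72.5811°W:
A: 5.1581 km
B: 1.7951 km
C: 3.1250 km
D: 4.0768 km
E: 1.2571 km
F: 1.8001 km
G: 2.3024 km
H: 2.6047 km
I: 5.5064 km
J: 4.9975 km
K: 2.2511 km
L: 1.2007 km
M: 2.9504 km
Sorted: L (1.2007 km) < E (1.2571 km) < B (1.7951 km) < F (1.8001 km) < …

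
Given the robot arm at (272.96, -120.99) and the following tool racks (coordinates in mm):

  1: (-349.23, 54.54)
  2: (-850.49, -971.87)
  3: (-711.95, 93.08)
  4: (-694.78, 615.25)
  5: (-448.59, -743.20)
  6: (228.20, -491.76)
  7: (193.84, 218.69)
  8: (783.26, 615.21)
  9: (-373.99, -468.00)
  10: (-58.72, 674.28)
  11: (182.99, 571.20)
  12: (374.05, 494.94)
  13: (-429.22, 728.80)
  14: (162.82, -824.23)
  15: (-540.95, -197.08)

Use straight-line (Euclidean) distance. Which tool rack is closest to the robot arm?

7

Distances from (272.96, -120.99):
1: √((-622.19)² + (175.53)²) = √(387120.3961 + 30810.7809) = 646.48 mm
2: √((-1123.45)² + (-850.88)²) = √(1262139.9025 + 723996.7744) = 1409.30 mm
3: √((-984.91)² + (214.07)²) = √(970047.7081 + 45825.9649) = 1007.91 mm
4: √((-967.74)² + (736.24)²) = √(936520.7076 + 542049.3376) = 1215.96 mm
5: √((-721.55)² + (-622.21)²) = √(520634.4025 + 387145.2841) = 952.77 mm
6: √((-44.76)² + (-370.77)²) = √(2003.4576 + 137470.3929) = 373.46 mm
7: √((-79.12)² + (339.68)²) = √(6259.9744 + 115382.5024) = 348.77 mm
8: √((510.30)² + (736.20)²) = √(260406.0900 + 541990.4400) = 895.77 mm
9: √((-646.95)² + (-347.01)²) = √(418544.3025 + 120415.9401) = 734.14 mm
10: √((-331.68)² + (795.27)²) = √(110011.6224 + 632454.3729) = 861.66 mm
11: √((-89.97)² + (692.19)²) = √(8094.6009 + 479126.9961) = 698.01 mm
12: √((101.09)² + (615.93)²) = √(10219.1881 + 379369.7649) = 624.17 mm
13: √((-702.18)² + (849.79)²) = √(493056.7524 + 722143.0441) = 1102.36 mm
14: √((-110.14)² + (-703.24)²) = √(12130.8196 + 494546.4976) = 711.81 mm
15: √((-813.91)² + (-76.09)²) = √(662449.4881 + 5789.6881) = 817.46 mm
Minimum: 7 at 348.77 mm.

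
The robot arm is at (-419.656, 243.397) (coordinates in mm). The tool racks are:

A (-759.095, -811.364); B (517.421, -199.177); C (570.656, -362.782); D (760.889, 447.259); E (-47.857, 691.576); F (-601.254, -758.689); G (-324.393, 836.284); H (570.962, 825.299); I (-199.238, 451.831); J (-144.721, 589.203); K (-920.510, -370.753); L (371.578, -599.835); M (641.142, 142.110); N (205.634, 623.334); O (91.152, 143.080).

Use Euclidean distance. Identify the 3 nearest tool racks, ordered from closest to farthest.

Distances from (-419.656, 243.397):
A: 1108.034 mm
B: 1036.332 mm
C: 1161.108 mm
D: 1198.018 mm
E: 582.322 mm
F: 1018.408 mm
G: 600.491 mm
H: 1148.884 mm
I: 303.363 mm
J: 441.782 mm
K: 792.487 mm
L: 1156.327 mm
M: 1065.623 mm
N: 731.669 mm
O: 520.565 mm
Sorted: I (303.363 mm) < J (441.782 mm) < O (520.565 mm) < E (582.322 mm) < G (600.491 mm) < …

I, J, O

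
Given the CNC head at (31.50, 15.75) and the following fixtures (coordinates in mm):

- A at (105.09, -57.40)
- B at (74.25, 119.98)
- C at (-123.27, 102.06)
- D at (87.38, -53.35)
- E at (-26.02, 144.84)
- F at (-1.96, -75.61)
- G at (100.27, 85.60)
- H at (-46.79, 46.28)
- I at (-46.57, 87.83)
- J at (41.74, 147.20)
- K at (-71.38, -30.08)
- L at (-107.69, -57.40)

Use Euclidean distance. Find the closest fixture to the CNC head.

Distances from (31.50, 15.75):
A: √((73.59)² + (-73.15)²) = √(5415.4881 + 5350.9225) = 103.76 mm
B: √((42.75)² + (104.23)²) = √(1827.5625 + 10863.8929) = 112.66 mm
C: √((-154.77)² + (86.31)²) = √(23953.7529 + 7449.4161) = 177.21 mm
D: √((55.88)² + (-69.10)²) = √(3122.5744 + 4774.8100) = 88.87 mm
E: √((-57.52)² + (129.09)²) = √(3308.5504 + 16664.2281) = 141.33 mm
F: √((-33.46)² + (-91.36)²) = √(1119.5716 + 8346.6496) = 97.29 mm
G: √((68.77)² + (69.85)²) = √(4729.3129 + 4879.0225) = 98.02 mm
H: √((-78.29)² + (30.53)²) = √(6129.3241 + 932.0809) = 84.03 mm
I: √((-78.07)² + (72.08)²) = √(6094.9249 + 5195.5264) = 106.26 mm
J: √((10.24)² + (131.45)²) = √(104.8576 + 17279.1025) = 131.85 mm
K: √((-102.88)² + (-45.83)²) = √(10584.2944 + 2100.3889) = 112.63 mm
L: √((-139.19)² + (-73.15)²) = √(19373.8561 + 5350.9225) = 157.24 mm
Minimum: H at 84.03 mm.

H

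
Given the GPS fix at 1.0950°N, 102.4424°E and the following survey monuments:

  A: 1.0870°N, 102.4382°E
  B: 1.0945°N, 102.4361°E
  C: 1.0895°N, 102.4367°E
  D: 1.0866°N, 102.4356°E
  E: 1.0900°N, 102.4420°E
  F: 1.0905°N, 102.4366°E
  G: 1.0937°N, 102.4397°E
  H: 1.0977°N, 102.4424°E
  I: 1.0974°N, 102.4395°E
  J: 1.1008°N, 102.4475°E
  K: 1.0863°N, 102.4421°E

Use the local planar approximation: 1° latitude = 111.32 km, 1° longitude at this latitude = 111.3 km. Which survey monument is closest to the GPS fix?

Distances from 1.0950°N, 102.4424°E:
A: √((-0.0080·111.32)² + (-0.0042·111.3)²) = √(0.793097 + 0.218519) = 1.0058 km
B: √((-0.0005·111.32)² + (-0.0063·111.3)²) = √(0.003098 + 0.491667) = 0.7034 km
C: √((-0.0055·111.32)² + (-0.0057·111.3)²) = √(0.374862 + 0.402476) = 0.8817 km
D: √((-0.0084·111.32)² + (-0.0068·111.3)²) = √(0.874390 + 0.572807) = 1.2030 km
E: √((-0.0050·111.32)² + (-0.0004·111.3)²) = √(0.309804 + 0.001982) = 0.5584 km
F: √((-0.0045·111.32)² + (-0.0058·111.3)²) = √(0.250941 + 0.416722) = 0.8171 km
G: √((-0.0013·111.32)² + (-0.0027·111.3)²) = √(0.020943 + 0.090306) = 0.3335 km
H: √((0.0027·111.32)² + (0.0000·111.3)²) = √(0.090339 + 0.000000) = 0.3006 km
I: √((0.0024·111.32)² + (-0.0029·111.3)²) = √(0.071379 + 0.104180) = 0.4190 km
J: √((0.0058·111.32)² + (0.0051·111.3)²) = √(0.416872 + 0.322204) = 0.8597 km
K: √((-0.0087·111.32)² + (-0.0003·111.3)²) = √(0.937961 + 0.001115) = 0.9691 km
Minimum: H at 0.3006 km.

H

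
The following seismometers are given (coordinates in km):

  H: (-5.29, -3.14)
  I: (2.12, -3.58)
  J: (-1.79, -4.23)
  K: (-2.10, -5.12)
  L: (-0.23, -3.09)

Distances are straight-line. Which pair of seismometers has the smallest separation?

J and K

Pairwise distances:
J–K: 0.94 km
J–L: 1.93 km
I–L: 2.40 km
K–L: 2.76 km
H–J: 3.67 km
H–K: 3.75 km
I–J: 3.96 km
I–K: 4.49 km
H–L: 5.06 km
H–I: 7.42 km
Closest pair: J–K at 0.94 km.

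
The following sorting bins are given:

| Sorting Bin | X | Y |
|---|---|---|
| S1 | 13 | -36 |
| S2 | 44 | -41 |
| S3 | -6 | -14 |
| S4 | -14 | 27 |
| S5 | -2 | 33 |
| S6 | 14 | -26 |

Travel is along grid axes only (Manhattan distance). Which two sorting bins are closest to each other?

Pairwise distances:
S1–S6: |1| + |10| = 1 + 10 = 11
S4–S5: |12| + |6| = 12 + 6 = 18
S3–S6: |20| + |-12| = 20 + 12 = 32
S1–S2: |31| + |-5| = 31 + 5 = 36
S1–S3: |-19| + |22| = 19 + 22 = 41
S2–S6: |-30| + |15| = 30 + 15 = 45
S3–S4: |-8| + |41| = 8 + 41 = 49
S3–S5: |4| + |47| = 4 + 47 = 51
S5–S6: |16| + |-59| = 16 + 59 = 75
S2–S3: |-50| + |27| = 50 + 27 = 77
S4–S6: |28| + |-53| = 28 + 53 = 81
S1–S5: |-15| + |69| = 15 + 69 = 84
S1–S4: |-27| + |63| = 27 + 63 = 90
S2–S5: |-46| + |74| = 46 + 74 = 120
S2–S4: |-58| + |68| = 58 + 68 = 126
Closest pair: S1–S6 at 11.

S1 and S6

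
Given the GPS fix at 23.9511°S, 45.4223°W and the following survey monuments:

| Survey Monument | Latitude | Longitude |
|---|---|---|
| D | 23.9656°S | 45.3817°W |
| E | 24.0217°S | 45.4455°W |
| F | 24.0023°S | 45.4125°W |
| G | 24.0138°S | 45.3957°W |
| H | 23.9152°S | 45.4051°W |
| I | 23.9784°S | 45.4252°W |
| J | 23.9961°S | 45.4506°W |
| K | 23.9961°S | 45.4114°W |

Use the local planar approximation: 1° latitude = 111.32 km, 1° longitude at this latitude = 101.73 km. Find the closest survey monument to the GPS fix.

I

Distances from 23.9511°S, 45.4223°W:
D: 4.4344 km
E: 8.2059 km
F: 5.7861 km
G: 7.4860 km
H: 4.3627 km
I: 3.0533 km
J: 5.7778 km
K: 5.1307 km
Minimum: I at 3.0533 km.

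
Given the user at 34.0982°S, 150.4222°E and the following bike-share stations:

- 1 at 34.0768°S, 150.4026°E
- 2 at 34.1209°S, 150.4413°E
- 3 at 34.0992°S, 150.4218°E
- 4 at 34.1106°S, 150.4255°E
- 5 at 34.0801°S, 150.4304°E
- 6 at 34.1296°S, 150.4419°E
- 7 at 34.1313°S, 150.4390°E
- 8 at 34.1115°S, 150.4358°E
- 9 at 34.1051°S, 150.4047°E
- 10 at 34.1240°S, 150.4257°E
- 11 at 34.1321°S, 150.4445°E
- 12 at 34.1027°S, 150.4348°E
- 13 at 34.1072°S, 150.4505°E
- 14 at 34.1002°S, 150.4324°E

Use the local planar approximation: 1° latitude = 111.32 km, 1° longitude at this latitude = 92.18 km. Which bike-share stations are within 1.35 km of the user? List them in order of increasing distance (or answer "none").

Distances from 34.0982°S, 150.4222°E:
1: √((0.0214·111.32)² + (-0.0196·92.18)²) = √(5.675106 + 3.264266) = 2.9899 km
2: √((-0.0227·111.32)² + (0.0191·92.18)²) = √(6.385547 + 3.099846) = 3.0798 km
3: √((-0.0010·111.32)² + (-0.0004·92.18)²) = √(0.012392 + 0.001360) = 0.1173 km
4: √((-0.0124·111.32)² + (0.0033·92.18)²) = √(1.905416 + 0.092534) = 1.4135 km
5: √((0.0181·111.32)² + (0.0082·92.18)²) = √(4.059790 + 0.571349) = 2.1520 km
6: √((-0.0314·111.32)² + (0.0197·92.18)²) = √(12.218157 + 3.297660) = 3.9390 km
7: √((-0.0331·111.32)² + (0.0168·92.18)²) = √(13.576955 + 2.398236) = 3.9969 km
8: √((-0.0133·111.32)² + (0.0136·92.18)²) = √(2.192046 + 1.571633) = 1.9400 km
9: √((-0.0069·111.32)² + (-0.0175·92.18)²) = √(0.589990 + 2.602253) = 1.7867 km
10: √((-0.0258·111.32)² + (0.0035·92.18)²) = √(8.248706 + 0.104090) = 2.8901 km
11: √((-0.0339·111.32)² + (0.0223·92.18)²) = √(14.241174 + 4.225549) = 4.2973 km
12: √((-0.0045·111.32)² + (0.0126·92.18)²) = √(0.250941 + 1.349008) = 1.2649 km
13: √((-0.0090·111.32)² + (0.0283·92.18)²) = √(1.003764 + 6.805284) = 2.7945 km
14: √((-0.0020·111.32)² + (0.0102·92.18)²) = √(0.049569 + 0.884044) = 0.9662 km
Threshold 1.35 km: 3 (0.1173 km), 14 (0.9662 km), 12 (1.2649 km) are within range.

3, 14, 12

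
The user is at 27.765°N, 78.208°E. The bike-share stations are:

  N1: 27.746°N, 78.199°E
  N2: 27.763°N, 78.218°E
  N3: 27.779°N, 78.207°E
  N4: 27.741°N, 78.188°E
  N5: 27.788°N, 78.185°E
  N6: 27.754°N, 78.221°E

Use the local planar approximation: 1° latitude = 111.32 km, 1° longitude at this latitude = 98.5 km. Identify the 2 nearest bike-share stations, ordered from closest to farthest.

Distances from 27.765°N, 78.208°E:
N1: √((-0.019·111.32)² + (-0.009·98.5)²) = √(4.47356 + 0.78588) = 2.293 km
N2: √((-0.002·111.32)² + (0.010·98.5)²) = √(0.04957 + 0.97023) = 1.010 km
N3: √((0.014·111.32)² + (-0.001·98.5)²) = √(2.42886 + 0.00970) = 1.562 km
N4: √((-0.024·111.32)² + (-0.020·98.5)²) = √(7.13787 + 3.88090) = 3.319 km
N5: √((0.023·111.32)² + (-0.023·98.5)²) = √(6.55544 + 5.13249) = 3.419 km
N6: √((-0.011·111.32)² + (0.013·98.5)²) = √(1.49945 + 1.63968) = 1.772 km
Sorted: N2 (1.010 km) < N3 (1.562 km) < N6 (1.772 km) < N1 (2.293 km) < …

N2, N3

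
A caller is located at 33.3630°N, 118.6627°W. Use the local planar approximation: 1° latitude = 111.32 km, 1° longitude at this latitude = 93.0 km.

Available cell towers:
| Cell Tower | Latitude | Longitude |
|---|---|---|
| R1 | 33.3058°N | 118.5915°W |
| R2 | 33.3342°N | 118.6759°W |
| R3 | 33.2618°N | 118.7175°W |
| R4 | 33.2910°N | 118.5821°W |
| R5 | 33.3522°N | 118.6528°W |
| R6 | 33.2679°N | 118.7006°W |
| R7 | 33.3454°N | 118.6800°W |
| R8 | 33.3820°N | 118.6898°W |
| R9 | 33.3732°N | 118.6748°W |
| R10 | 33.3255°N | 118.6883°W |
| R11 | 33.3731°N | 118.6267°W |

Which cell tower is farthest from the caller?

Distances from 33.3630°N, 118.6627°W:
R1: √((-0.0572·111.32)² + (0.0712·93.0)²) = √(40.545107 + 43.845587) = 9.1864 km
R2: √((-0.0288·111.32)² + (-0.0132·93.0)²) = √(10.278539 + 1.507002) = 3.4330 km
R3: √((-0.1012·111.32)² + (-0.0548·93.0)²) = √(126.913383 + 25.973293) = 12.3647 km
R4: √((-0.0720·111.32)² + (0.0806·93.0)²) = √(64.240866 + 56.187018) = 10.9740 km
R5: √((-0.0108·111.32)² + (0.0099·93.0)²) = √(1.445419 + 0.847688) = 1.5143 km
R6: √((-0.0951·111.32)² + (-0.0379·93.0)²) = √(112.074660 + 12.423510) = 11.1579 km
R7: √((-0.0176·111.32)² + (-0.0173·93.0)²) = √(3.838590 + 2.588559) = 2.5352 km
R8: √((0.0190·111.32)² + (-0.0271·93.0)²) = √(4.473563 + 6.351912) = 3.2902 km
R9: √((0.0102·111.32)² + (-0.0121·93.0)²) = √(1.289278 + 1.266300) = 1.5986 km
R10: √((-0.0375·111.32)² + (-0.0256·93.0)²) = √(17.426450 + 5.668209) = 4.8057 km
R11: √((0.0101·111.32)² + (0.0360·93.0)²) = √(1.264122 + 11.209104) = 3.5317 km
Maximum: R3 at 12.3647 km.

R3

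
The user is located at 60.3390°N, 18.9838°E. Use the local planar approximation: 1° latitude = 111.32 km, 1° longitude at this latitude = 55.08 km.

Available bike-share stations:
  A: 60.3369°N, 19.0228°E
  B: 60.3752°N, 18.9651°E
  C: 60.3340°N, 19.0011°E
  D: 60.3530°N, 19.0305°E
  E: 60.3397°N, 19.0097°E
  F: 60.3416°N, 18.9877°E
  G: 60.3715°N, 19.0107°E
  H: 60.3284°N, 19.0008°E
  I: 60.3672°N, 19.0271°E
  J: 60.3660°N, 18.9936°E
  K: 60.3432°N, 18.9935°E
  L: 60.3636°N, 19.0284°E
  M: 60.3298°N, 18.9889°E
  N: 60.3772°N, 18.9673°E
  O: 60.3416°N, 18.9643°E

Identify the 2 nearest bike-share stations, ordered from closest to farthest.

Distances from 60.3390°N, 18.9838°E:
A: 2.1608 km
B: 4.1593 km
C: 1.1035 km
D: 3.0075 km
E: 1.4287 km
F: 0.3604 km
G: 3.9095 km
H: 1.5064 km
I: 3.9424 km
J: 3.0537 km
K: 0.7100 km
L: 3.6789 km
M: 1.0620 km
N: 4.3485 km
O: 1.1124 km
Sorted: F (0.3604 km) < K (0.7100 km) < M (1.0620 km) < C (1.1035 km) < …

F, K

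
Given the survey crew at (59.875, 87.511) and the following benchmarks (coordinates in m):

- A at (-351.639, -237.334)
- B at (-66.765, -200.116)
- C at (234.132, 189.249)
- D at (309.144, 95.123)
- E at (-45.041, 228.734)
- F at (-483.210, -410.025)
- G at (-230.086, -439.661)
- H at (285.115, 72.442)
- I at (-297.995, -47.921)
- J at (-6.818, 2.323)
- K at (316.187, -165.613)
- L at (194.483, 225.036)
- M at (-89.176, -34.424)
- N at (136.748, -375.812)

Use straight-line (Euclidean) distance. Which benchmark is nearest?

Distances from (59.875, 87.511):
A: 524.279 m
B: 314.272 m
C: 201.782 m
D: 249.385 m
E: 175.930 m
F: 736.535 m
G: 601.654 m
H: 225.744 m
I: 382.639 m
J: 108.189 m
K: 360.233 m
L: 192.438 m
M: 192.573 m
N: 469.657 m
Minimum: J at 108.189 m.

J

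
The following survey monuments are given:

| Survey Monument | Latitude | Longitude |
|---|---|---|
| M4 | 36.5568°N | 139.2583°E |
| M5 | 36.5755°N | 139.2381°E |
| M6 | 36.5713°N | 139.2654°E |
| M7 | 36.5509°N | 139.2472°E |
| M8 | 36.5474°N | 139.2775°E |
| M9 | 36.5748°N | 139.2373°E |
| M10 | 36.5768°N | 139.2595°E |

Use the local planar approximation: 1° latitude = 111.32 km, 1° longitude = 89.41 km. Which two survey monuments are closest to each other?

M5 and M9

Pairwise distances:
M5–M9: 0.1058 km
M6–M10: 0.8082 km
M4–M7: 1.1901 km
M4–M6: 1.7345 km
M5–M10: 1.9188 km
M9–M10: 1.9973 km
M4–M8: 2.0105 km
M4–M10: 2.2290 km
M5–M6: 2.4853 km
M6–M9: 2.5425 km
M7–M8: 2.7370 km
M4–M9: 2.7460 km
M4–M5: 2.7560 km
M6–M7: 2.7938 km
M7–M9: 2.8039 km
M5–M7: 2.8568 km
M6–M8: 2.8721 km
M7–M10: 3.0858 km
M8–M10: 3.6471 km
M5–M8: 4.7111 km
M8–M9: 4.7141 km
Closest pair: M5–M9 at 0.1058 km.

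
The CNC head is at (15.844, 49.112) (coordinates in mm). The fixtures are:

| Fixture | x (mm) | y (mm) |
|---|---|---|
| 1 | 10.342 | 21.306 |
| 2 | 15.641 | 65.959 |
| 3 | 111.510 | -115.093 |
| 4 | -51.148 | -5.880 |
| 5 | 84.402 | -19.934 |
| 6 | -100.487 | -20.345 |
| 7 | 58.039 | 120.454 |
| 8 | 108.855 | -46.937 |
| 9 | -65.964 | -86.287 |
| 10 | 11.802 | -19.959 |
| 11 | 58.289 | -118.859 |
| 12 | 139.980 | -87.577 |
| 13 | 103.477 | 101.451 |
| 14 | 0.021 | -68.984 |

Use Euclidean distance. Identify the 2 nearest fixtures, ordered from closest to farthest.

2, 1

Distances from (15.844, 49.112):
1: √((-5.502)² + (-27.806)²) = √(30.27200 + 773.17364) = 28.345 mm
2: √((-0.203)² + (16.847)²) = √(0.04121 + 283.82141) = 16.848 mm
3: √((95.666)² + (-164.205)²) = √(9151.98356 + 26963.28203) = 190.040 mm
4: √((-66.992)² + (-54.992)²) = √(4487.92806 + 3024.12006) = 86.672 mm
5: √((68.558)² + (-69.046)²) = √(4700.19936 + 4767.35012) = 97.301 mm
6: √((-116.331)² + (-69.457)²) = √(13532.90156 + 4824.27485) = 135.489 mm
7: √((42.195)² + (71.342)²) = √(1780.41802 + 5089.68096) = 82.886 mm
8: √((93.011)² + (-96.049)²) = √(8651.04612 + 9225.41040) = 133.703 mm
9: √((-81.808)² + (-135.399)²) = √(6692.54886 + 18332.88920) = 158.194 mm
10: √((-4.042)² + (-69.071)²) = √(16.33776 + 4770.80304) = 69.189 mm
11: √((42.445)² + (-167.971)²) = √(1801.57803 + 28214.25684) = 173.251 mm
12: √((124.136)² + (-136.689)²) = √(15409.74650 + 18683.88272) = 184.645 mm
13: √((87.633)² + (52.339)²) = √(7679.54269 + 2739.37092) = 102.073 mm
14: √((-15.823)² + (-118.096)²) = √(250.36733 + 13946.66522) = 119.151 mm
Sorted: 2 (16.848 mm) < 1 (28.345 mm) < 10 (69.189 mm) < 7 (82.886 mm) < …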